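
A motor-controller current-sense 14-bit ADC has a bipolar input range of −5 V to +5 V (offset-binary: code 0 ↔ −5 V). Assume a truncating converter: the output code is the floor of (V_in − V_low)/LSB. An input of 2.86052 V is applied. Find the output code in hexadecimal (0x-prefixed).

code 0x324E (decimal 12878)

Full-scale span = 10 V; LSB = 10/2^14 = 0.610 mV.
(2.86052 − (−5)) / 0.000610352 = 12878.676 LSBs.
So the output code is 12878.
In hexadecimal (0x-prefixed): 0x324E.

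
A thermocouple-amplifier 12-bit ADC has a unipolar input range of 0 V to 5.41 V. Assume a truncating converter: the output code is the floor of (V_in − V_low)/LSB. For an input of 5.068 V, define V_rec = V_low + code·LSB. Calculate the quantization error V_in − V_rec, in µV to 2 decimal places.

87.40 µV

LSB = 5.41/2^12 = 1.321 mV.
Scaled input = 3837.0662 LSBs, so code = 3837.
Reconstructed: 5.0679126 V.
V_in − V_rec = 8.74023e-05 V = 87.40 µV.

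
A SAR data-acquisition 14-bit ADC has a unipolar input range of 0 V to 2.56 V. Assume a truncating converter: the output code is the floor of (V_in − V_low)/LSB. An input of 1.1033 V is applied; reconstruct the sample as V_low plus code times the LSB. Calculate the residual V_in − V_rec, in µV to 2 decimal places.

18.75 µV

Step size: 2.56 V ÷ 2^14 = 156.25 µV.
(1.1033 − 0)/0.00015625 = 7061.1200; ⌊·⌋ gives code 7061.
Reconstructed: 1.1032812 V.
Difference: 1.875e-05 V → 18.75 µV.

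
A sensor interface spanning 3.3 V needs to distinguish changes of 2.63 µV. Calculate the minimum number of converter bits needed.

21 bits

Number of steps required ≥ 3.3 V / 2.63 µV = 1254752.85.
Need 2^N ≥ 1254752.85; 2^20 = 1048576, 2^21 = 2097152.
Minimum N = 21.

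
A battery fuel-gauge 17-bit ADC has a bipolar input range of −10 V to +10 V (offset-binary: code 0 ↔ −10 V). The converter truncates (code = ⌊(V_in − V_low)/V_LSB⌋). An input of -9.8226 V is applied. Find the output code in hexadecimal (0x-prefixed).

LSB = 20 V / 131072 = 152.59 µV.
(-9.8226 − (−10)) / 0.000152588 = 1162.609 LSBs.
So the output code is 1162.
In hexadecimal (0x-prefixed): 0x48A.

code 0x48A (decimal 1162)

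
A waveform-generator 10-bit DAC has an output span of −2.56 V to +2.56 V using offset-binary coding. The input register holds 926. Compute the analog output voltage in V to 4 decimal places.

2.0700 V

LSB = 5.12 V / 2^10 = 5.000 mV.
V_out = (−2.56) + 926 × 0.005 V = 2.07 V.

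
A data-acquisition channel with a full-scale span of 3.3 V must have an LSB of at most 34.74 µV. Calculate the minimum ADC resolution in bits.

Number of steps required ≥ 3.3 V / 34.74 µV = 94991.36.
Need 2^N ≥ 94991.36; 2^16 = 65536, 2^17 = 131072.
Minimum N = 17.

17 bits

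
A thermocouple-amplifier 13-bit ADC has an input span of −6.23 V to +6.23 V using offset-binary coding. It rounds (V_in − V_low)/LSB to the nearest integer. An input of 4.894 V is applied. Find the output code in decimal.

code 7314

LSB = 12.46 V / 8192 = 1.521 mV.
(V_in − V_low)/LSB = (4.894 − (−6.23)) / 0.001521 = 7313.628.
round(7313.628) = 7314.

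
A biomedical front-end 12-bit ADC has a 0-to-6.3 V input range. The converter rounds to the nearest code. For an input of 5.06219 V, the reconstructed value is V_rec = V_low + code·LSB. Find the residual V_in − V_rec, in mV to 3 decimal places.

One LSB is 6.3 V / 4096 = 1.538 mV.
(V_in − V_low)/LSB = (5.06219 − 0)/0.00153809 = 3291.2270 → code 3291 (round).
Code 3291 maps back to 0 + 3291×0.00153809 V = 5.0618408 V.
Error = 5.06219 − 5.0618408 = 0.00034918 V = 0.349 mV.

0.349 mV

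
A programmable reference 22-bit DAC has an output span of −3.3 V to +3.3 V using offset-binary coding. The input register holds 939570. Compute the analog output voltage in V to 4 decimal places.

-1.8215 V

LSB = 6.6 V / 2^22 = 1.57 µV.
V_out = (−3.3) + 939570 × 1.57356e-06 V = -1.82153 V.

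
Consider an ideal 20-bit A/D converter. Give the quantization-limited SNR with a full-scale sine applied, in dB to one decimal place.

122.2 dB

SNR ≈ 6.02·N + 1.76 dB = 6.02·20 + 1.76 = 122.16 dB.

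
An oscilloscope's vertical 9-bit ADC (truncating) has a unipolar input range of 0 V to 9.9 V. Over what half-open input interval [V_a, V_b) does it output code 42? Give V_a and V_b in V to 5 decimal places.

LSB = 9.9/2^9 = 19.336 mV.
V_a = V_low + 42·LSB = 0.812109 V; V_b = V_low + 43·LSB = 0.831445 V.

[0.81211 V, 0.83145 V)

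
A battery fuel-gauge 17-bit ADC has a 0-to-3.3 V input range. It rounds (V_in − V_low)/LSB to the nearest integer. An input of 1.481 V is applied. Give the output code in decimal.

Full-scale span = 3.3 V; LSB = 3.3/2^17 = 25.18 µV.
Input sits at 58823.525 steps above V_low.
round(58823.525) = 58824.

code 58824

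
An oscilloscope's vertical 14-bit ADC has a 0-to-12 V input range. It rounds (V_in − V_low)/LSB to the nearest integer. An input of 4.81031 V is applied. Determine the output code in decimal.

LSB = 12 V / 16384 = 0.732 mV.
Input sits at 6567.677 steps above V_low.
round(6567.677) = 6568.

code 6568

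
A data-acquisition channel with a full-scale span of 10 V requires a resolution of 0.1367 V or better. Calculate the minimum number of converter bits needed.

7 bits

Number of steps required ≥ 10 V / 0.1367 V = 73.15.
Need 2^N ≥ 73.15; 2^6 = 64, 2^7 = 128.
Minimum N = 7.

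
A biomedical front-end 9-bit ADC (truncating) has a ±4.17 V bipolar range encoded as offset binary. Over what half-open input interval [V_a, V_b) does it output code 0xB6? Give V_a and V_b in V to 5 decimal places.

[-1.20539 V, -1.18910 V)

LSB = 8.34/2^9 = 16.289 mV.
Code 0xB6 = 182 decimal.
V_a = V_low + 182·LSB = -1.20539 V; V_b = V_low + 183·LSB = -1.1891 V.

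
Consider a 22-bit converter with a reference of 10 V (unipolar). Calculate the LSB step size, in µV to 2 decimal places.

Full-scale span = 10 V.
LSB = 10 / 2^22 = 10 / 4194304 = 2.38419e-06 V = 2.38 µV.

2.38 µV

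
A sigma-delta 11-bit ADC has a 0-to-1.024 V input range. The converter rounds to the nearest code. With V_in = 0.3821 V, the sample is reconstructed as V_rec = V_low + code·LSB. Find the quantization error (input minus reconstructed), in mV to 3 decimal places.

LSB = 1.024/2^11 = 0.500 mV.
(V_in − V_low)/LSB = (0.3821 − 0)/0.0005 = 764.2000 → code 764 (round).
Reconstructed: 0.382 V.
Difference: 0.0001 V → 0.100 mV.

0.100 mV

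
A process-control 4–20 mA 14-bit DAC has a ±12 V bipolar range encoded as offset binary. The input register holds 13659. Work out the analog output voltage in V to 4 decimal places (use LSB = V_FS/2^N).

LSB = 24 V / 2^14 = 1.465 mV.
V_out = (−12) + 13659 × 0.00146484 V = 8.0083 V.

8.0083 V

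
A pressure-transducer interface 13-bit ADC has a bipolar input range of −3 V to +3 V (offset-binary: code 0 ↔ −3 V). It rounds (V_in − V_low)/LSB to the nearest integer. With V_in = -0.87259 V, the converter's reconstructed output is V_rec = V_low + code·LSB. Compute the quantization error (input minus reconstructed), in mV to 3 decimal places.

-0.276 mV

Step size: 6 V ÷ 2^13 = 0.732 mV.
(-0.87259 − (−3))/0.000732422 = 2904.6238; round gives code 2905.
Reconstructed: -0.87231445 V.
Difference: -0.000275547 V → -0.276 mV.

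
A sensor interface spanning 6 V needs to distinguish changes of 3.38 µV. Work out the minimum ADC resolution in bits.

Number of steps required ≥ 6 V / 3.38 µV = 1775147.93.
Need 2^N ≥ 1775147.93; 2^20 = 1048576, 2^21 = 2097152.
Minimum N = 21.

21 bits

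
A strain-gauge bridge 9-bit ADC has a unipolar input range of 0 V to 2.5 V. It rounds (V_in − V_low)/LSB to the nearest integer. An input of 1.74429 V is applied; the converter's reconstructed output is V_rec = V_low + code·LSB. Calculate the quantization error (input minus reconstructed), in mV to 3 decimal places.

One LSB is 2.5 V / 512 = 4.883 mV.
(1.74429 − 0)/0.00488281 = 357.2306; round gives code 357.
Reconstructed: 1.7431641 V.
V_in − V_rec = 0.00112594 V = 1.126 mV.

1.126 mV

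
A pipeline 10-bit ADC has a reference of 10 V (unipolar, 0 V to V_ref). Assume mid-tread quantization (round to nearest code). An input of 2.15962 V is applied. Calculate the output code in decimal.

LSB = 10 V / 1024 = 9.766 mV.
(V_in − V_low)/LSB = (2.15962 − 0) / 0.00976562 = 221.145.
Round → code 221.

code 221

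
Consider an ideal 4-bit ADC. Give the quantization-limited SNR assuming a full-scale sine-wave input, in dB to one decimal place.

25.8 dB

SNR ≈ 6.02·N + 1.76 dB = 6.02·4 + 1.76 = 25.84 dB.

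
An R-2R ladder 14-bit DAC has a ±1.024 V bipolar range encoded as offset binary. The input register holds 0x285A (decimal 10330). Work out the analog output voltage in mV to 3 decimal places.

LSB = 2.048 V / 2^14 = 125.00 µV.
Code 0x285A = 10330 decimal.
V_out = (−1.024) + 10330 × 0.000125 V = 0.26725 V.
= 267.250 mV.

267.250 mV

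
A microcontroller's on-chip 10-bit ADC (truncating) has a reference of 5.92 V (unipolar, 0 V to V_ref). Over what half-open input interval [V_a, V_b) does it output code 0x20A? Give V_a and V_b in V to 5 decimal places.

LSB = 5.92/2^10 = 5.781 mV.
Code 0x20A = 522 decimal.
V_a = V_low + 522·LSB = 3.01781 V; V_b = V_low + 523·LSB = 3.02359 V.

[3.01781 V, 3.02359 V)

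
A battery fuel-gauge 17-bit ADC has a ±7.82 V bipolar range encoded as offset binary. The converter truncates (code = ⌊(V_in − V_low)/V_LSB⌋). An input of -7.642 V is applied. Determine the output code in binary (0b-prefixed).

With 131072 levels over 15.64 V, one step is 119.32 µV.
(-7.642 − (−7.82)) / 0.000119324 = 1491.740 LSBs.
Floor → code 1491.
In binary (0b-prefixed): 0b10111010011.

code 0b10111010011 (decimal 1491)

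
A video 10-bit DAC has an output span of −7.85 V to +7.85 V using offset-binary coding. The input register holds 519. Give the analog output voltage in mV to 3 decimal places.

LSB = 15.7 V / 2^10 = 15.332 mV.
V_out = (−7.85) + 519 × 0.015332 V = 0.107324 V.
= 107.324 mV.

107.324 mV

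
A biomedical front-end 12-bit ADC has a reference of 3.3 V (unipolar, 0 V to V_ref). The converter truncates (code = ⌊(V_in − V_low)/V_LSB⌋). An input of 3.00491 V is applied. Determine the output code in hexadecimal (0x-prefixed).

LSB = 3.3 V / 4096 = 0.806 mV.
Input sits at 3729.731 steps above V_low.
So the output code is 3729.
In hexadecimal (0x-prefixed): 0xE91.

code 0xE91 (decimal 3729)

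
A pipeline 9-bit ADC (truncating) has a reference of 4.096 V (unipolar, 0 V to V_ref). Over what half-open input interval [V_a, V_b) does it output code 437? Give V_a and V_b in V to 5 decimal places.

[3.49600 V, 3.50400 V)

LSB = 4.096/2^9 = 8.000 mV.
V_a = V_low + 437·LSB = 3.496 V; V_b = V_low + 438·LSB = 3.504 V.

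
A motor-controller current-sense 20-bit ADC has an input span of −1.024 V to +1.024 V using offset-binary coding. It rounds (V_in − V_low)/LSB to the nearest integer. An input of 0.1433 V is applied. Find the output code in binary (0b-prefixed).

code 0b10010001111010011010 (decimal 597658)

With 1048576 levels over 2.048 V, one step is 1.95 µV.
(0.1433 − (−1.024)) / 1.95313e-06 = 597657.600 LSBs.
So the output code is 597658.
In binary (0b-prefixed): 0b10010001111010011010.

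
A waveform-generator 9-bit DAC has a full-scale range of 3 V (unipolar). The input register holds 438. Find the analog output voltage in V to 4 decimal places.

2.5664 V

LSB = 3 V / 2^9 = 5.859 mV.
V_out = 0 + 438 × 0.00585938 V = 2.56641 V.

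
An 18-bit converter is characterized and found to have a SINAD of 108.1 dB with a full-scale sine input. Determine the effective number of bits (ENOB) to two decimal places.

17.66 bits

ENOB = (SINAD − 1.76) / 6.02 = (108.1 − 1.76)/6.02 = 17.664.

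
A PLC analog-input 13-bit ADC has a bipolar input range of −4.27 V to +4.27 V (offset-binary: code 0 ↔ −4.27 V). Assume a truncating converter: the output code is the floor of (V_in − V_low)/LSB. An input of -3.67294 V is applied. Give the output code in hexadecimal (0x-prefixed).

With 8192 levels over 8.54 V, one step is 1.042 mV.
(-3.67294 − (−4.27)) / 0.00104248 = 572.730 LSBs.
So the output code is 572.
In hexadecimal (0x-prefixed): 0x23C.

code 0x23C (decimal 572)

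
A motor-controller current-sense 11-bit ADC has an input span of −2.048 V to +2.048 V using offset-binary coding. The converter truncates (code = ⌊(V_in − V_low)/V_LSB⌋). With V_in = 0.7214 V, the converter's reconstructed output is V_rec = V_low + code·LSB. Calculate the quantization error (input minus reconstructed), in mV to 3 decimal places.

LSB = 4.096/2^11 = 2.000 mV.
Scaled input = 1384.7000 LSBs, so code = 1384.
Code 1384 maps back to (−2.048) + 1384×0.002 V = 0.72 V.
Error = 0.7214 − 0.72 = 0.0014 V = 1.400 mV.

1.400 mV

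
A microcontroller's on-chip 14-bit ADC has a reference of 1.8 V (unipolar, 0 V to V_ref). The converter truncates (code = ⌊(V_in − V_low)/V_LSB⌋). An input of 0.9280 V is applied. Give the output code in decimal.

With 16384 levels over 1.8 V, one step is 109.86 µV.
Input sits at 8446.862 steps above V_low.
⌊·⌋(8446.862) = 8446.

code 8446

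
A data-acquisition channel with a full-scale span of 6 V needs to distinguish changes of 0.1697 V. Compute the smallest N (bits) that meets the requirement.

6 bits

Number of steps required ≥ 6 V / 0.1697 V = 35.36.
Need 2^N ≥ 35.36; 2^5 = 32, 2^6 = 64.
Minimum N = 6.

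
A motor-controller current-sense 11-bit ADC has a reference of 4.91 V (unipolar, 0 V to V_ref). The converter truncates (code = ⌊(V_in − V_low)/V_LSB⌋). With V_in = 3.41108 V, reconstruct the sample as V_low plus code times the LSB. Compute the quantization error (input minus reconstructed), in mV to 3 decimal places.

Step size: 4.91 V ÷ 2^11 = 2.397 mV.
(V_in − V_low)/LSB = (3.41108 − 0)/0.00239746 = 1422.7886 → code 1422 (floor).
Reconstructed: 3.4091895 V.
Difference: 0.00189055 V → 1.891 mV.

1.891 mV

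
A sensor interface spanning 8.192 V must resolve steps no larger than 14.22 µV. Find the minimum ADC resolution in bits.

Number of steps required ≥ 8.192 V / 14.22 µV = 576090.01.
Need 2^N ≥ 576090.01; 2^19 = 524288, 2^20 = 1048576.
Minimum N = 20.

20 bits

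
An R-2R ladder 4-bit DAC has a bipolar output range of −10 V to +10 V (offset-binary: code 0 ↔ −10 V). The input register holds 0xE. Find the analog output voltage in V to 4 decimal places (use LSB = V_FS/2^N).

LSB = 20 V / 2^4 = 1.2500 V.
Code 0xE = 14 decimal.
V_out = (−10) + 14 × 1.25 V = 7.5 V.

7.5000 V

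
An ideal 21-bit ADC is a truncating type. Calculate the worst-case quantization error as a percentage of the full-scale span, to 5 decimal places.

Truncating → worst-case error = 1 LSB = V_FS/2^21, so 100/2097152 = 4.76837e-05 % of full scale.

0.00005 %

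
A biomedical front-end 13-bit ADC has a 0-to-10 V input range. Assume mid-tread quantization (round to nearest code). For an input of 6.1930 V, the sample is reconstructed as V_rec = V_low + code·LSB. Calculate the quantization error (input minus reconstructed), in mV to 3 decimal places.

Step size: 10 V ÷ 2^13 = 1.221 mV.
Scaled input = 5073.3056 LSBs, so code = 5073.
Reconstructed: 6.192627 V.
Error = 6.1930 − 6.192627 = 0.000373047 V = 0.373 mV.

0.373 mV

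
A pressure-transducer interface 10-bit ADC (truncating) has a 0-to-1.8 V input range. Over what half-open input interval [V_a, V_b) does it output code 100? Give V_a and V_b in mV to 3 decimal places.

LSB = 1.8/2^10 = 1.758 mV.
V_a = V_low + 100·LSB = 0.175781 V; V_b = V_low + 101·LSB = 0.177539 V.

[175.781 mV, 177.539 mV)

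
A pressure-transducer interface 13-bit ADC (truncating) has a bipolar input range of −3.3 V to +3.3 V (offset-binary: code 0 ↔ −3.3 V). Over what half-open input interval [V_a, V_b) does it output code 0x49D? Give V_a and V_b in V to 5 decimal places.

[-2.34851 V, -2.34771 V)

LSB = 6.6/2^13 = 0.806 mV.
Code 0x49D = 1181 decimal.
V_a = V_low + 1181·LSB = -2.34851 V; V_b = V_low + 1182·LSB = -2.34771 V.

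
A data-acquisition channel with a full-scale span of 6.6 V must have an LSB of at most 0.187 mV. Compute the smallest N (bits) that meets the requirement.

Number of steps required ≥ 6.6 V / 0.187 mV = 35294.12.
Need 2^N ≥ 35294.12; 2^15 = 32768, 2^16 = 65536.
Minimum N = 16.

16 bits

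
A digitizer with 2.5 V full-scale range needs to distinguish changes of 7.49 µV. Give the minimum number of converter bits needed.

Number of steps required ≥ 2.5 V / 7.49 µV = 333778.37.
Need 2^N ≥ 333778.37; 2^18 = 262144, 2^19 = 524288.
Minimum N = 19.

19 bits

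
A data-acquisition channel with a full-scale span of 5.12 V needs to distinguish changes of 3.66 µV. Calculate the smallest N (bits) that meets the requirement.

Number of steps required ≥ 5.12 V / 3.66 µV = 1398907.10.
Need 2^N ≥ 1398907.10; 2^20 = 1048576, 2^21 = 2097152.
Minimum N = 21.

21 bits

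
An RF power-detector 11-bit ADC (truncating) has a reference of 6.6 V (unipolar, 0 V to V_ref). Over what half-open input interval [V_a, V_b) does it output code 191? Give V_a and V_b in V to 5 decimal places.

LSB = 6.6/2^11 = 3.223 mV.
V_a = V_low + 191·LSB = 0.615527 V; V_b = V_low + 192·LSB = 0.61875 V.

[0.61553 V, 0.61875 V)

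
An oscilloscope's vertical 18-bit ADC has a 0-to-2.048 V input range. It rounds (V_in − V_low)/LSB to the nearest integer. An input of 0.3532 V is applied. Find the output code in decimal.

LSB = 2.048 V / 262144 = 7.81 µV.
Input sits at 45209.600 steps above V_low.
So the output code is 45210.

code 45210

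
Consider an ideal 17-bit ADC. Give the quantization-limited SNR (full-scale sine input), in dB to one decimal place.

104.1 dB

SNR ≈ 6.02·N + 1.76 dB = 6.02·17 + 1.76 = 104.10 dB.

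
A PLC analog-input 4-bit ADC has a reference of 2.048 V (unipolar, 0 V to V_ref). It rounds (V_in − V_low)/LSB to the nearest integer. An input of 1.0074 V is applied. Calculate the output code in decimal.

code 8

Full-scale span = 2.048 V; LSB = 2.048/2^4 = 128.000 mV.
(1.0074 − 0) / 0.128 = 7.870 LSBs.
Round → code 8.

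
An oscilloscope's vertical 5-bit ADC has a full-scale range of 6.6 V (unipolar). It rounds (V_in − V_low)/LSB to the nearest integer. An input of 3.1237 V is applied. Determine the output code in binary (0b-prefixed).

LSB = 6.6 V / 32 = 206.250 mV.
(3.1237 − 0) / 0.20625 = 15.145 LSBs.
round(15.145) = 15.
In binary (0b-prefixed): 0b1111.

code 0b1111 (decimal 15)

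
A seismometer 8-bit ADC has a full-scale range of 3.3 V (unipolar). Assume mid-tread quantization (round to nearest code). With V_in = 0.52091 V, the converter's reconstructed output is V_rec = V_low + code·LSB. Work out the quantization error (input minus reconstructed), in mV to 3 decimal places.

5.285 mV

Step size: 3.3 V ÷ 2^8 = 12.891 mV.
(0.52091 − 0)/0.0128906 = 40.4100; round gives code 40.
Code 40 maps back to 0 + 40×0.0128906 V = 0.515625 V.
Error = 0.52091 − 0.515625 = 0.005285 V = 5.285 mV.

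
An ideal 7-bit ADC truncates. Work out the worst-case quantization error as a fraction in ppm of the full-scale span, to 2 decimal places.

Truncating → worst-case error = 1 LSB = V_FS/2^7, so 1e+06/128 = 7812.5 ppm of full scale.

7812.50 ppm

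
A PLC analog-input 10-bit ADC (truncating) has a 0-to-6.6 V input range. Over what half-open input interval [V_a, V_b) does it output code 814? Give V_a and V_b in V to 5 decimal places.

LSB = 6.6/2^10 = 6.445 mV.
V_a = V_low + 814·LSB = 5.24648 V; V_b = V_low + 815·LSB = 5.25293 V.

[5.24648 V, 5.25293 V)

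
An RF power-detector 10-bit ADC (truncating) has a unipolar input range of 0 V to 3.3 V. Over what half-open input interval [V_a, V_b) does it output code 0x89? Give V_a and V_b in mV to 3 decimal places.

LSB = 3.3/2^10 = 3.223 mV.
Code 0x89 = 137 decimal.
V_a = V_low + 137·LSB = 0.441504 V; V_b = V_low + 138·LSB = 0.444727 V.

[441.504 mV, 444.727 mV)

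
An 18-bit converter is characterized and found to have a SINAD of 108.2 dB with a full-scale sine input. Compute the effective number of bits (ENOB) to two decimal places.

ENOB = (SINAD − 1.76) / 6.02 = (108.2 − 1.76)/6.02 = 17.681.

17.68 bits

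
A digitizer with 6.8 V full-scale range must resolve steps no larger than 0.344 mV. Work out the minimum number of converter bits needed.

15 bits

Number of steps required ≥ 6.8 V / 0.344 mV = 19767.44.
Need 2^N ≥ 19767.44; 2^14 = 16384, 2^15 = 32768.
Minimum N = 15.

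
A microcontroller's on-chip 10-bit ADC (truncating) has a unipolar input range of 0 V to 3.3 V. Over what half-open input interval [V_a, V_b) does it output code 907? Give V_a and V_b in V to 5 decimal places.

[2.92295 V, 2.92617 V)

LSB = 3.3/2^10 = 3.223 mV.
V_a = V_low + 907·LSB = 2.92295 V; V_b = V_low + 908·LSB = 2.92617 V.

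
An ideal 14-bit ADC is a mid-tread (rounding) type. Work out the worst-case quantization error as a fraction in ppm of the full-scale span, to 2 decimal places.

30.52 ppm

Rounding → worst-case error = ½ LSB = V_FS/2^15, so 1e+06/32768 = 30.5176 ppm of full scale.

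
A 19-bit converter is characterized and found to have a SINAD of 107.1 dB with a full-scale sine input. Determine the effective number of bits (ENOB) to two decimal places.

ENOB = (SINAD − 1.76) / 6.02 = (107.1 − 1.76)/6.02 = 17.498.

17.50 bits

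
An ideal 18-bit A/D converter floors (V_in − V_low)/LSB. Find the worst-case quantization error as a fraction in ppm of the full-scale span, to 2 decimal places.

3.81 ppm

Truncating → worst-case error = 1 LSB = V_FS/2^18, so 1e+06/262144 = 3.8147 ppm of full scale.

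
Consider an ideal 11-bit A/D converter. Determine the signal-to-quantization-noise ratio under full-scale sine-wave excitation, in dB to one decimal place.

68.0 dB

SNR ≈ 6.02·N + 1.76 dB = 6.02·11 + 1.76 = 67.98 dB.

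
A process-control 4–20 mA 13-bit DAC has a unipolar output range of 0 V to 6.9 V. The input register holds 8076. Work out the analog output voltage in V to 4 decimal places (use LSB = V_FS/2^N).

6.8023 V

LSB = 6.9 V / 2^13 = 0.842 mV.
V_out = 0 + 8076 × 0.000842285 V = 6.80229 V.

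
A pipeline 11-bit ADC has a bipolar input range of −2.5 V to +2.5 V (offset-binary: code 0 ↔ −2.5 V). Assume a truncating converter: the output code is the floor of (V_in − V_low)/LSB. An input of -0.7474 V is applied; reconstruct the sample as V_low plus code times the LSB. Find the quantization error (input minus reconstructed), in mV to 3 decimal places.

LSB = 5/2^11 = 2.441 mV.
Scaled input = 717.8650 LSBs, so code = 717.
Reconstructed: -0.74951172 V.
Difference: 0.00211172 V → 2.112 mV.

2.112 mV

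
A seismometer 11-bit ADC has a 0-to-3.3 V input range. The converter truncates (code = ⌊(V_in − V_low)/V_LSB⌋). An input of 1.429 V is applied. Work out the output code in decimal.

With 2048 levels over 3.3 V, one step is 1.611 mV.
(V_in − V_low)/LSB = (1.429 − 0) / 0.00161133 = 886.846.
⌊·⌋(886.846) = 886.

code 886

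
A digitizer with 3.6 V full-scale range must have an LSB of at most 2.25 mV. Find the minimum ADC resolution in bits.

Number of steps required ≥ 3.6 V / 2.25 mV = 1600.00.
Need 2^N ≥ 1600.00; 2^10 = 1024, 2^11 = 2048.
Minimum N = 11.

11 bits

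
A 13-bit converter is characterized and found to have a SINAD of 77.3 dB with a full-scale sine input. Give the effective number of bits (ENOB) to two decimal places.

12.55 bits

ENOB = (SINAD − 1.76) / 6.02 = (77.3 − 1.76)/6.02 = 12.548.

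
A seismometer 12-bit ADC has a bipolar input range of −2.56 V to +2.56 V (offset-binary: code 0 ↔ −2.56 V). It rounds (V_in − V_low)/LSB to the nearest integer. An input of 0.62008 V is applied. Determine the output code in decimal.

With 4096 levels over 5.12 V, one step is 1.250 mV.
Input sits at 2544.064 steps above V_low.
Round → code 2544.

code 2544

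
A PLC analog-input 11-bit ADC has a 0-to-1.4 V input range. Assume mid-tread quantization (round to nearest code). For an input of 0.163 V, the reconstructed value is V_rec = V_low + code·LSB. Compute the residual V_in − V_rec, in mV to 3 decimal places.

LSB = 1.4/2^11 = 0.684 mV.
(0.163 − 0)/0.000683594 = 238.4457; round gives code 238.
Code 238 maps back to 0 + 238×0.000683594 V = 0.16269531 V.
Error = 0.163 − 0.16269531 = 0.000304687 V = 0.305 mV.

0.305 mV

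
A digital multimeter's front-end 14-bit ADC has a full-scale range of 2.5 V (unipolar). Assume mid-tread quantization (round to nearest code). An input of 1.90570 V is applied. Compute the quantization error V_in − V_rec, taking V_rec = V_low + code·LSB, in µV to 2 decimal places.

LSB = 2.5/2^14 = 152.59 µV.
Scaled input = 12489.1955 LSBs, so code = 12489.
Code 12489 maps back to 0 + 12489×0.000152588 V = 1.9056702 V.
Difference: 2.9834e-05 V → 29.83 µV.

29.83 µV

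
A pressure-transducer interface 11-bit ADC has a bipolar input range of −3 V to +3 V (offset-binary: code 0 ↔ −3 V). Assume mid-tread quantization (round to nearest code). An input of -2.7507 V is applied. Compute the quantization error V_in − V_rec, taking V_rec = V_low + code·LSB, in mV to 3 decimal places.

LSB = 6/2^11 = 2.930 mV.
(V_in − V_low)/LSB = (-2.7507 − (−3))/0.00292969 = 85.0944 → code 85 (round).
Code 85 maps back to (−3) + 85×0.00292969 V = -2.7509766 V.
V_in − V_rec = 0.000276563 V = 0.277 mV.

0.277 mV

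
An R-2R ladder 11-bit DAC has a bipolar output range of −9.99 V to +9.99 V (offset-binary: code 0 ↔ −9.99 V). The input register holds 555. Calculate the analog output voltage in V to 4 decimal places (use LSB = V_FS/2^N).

LSB = 19.98 V / 2^11 = 9.756 mV.
V_out = (−9.99) + 555 × 0.00975586 V = -4.5755 V.

-4.5755 V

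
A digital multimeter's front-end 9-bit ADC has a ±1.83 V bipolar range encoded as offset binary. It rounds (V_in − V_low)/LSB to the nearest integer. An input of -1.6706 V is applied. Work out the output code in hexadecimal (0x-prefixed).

With 512 levels over 3.66 V, one step is 7.148 mV.
(V_in − V_low)/LSB = (-1.6706 − (−1.83)) / 0.00714844 = 22.299.
Round → code 22.
In hexadecimal (0x-prefixed): 0x16.

code 0x16 (decimal 22)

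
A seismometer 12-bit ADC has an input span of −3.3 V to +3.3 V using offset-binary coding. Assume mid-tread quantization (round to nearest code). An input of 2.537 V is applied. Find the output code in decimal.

With 4096 levels over 6.6 V, one step is 1.611 mV.
(V_in − V_low)/LSB = (2.537 − (−3.3)) / 0.00161133 = 3622.478.
So the output code is 3622.

code 3622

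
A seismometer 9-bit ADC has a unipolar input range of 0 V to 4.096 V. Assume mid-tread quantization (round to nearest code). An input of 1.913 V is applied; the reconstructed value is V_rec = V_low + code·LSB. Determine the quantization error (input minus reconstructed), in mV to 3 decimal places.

1.000 mV

Step size: 4.096 V ÷ 2^9 = 8.000 mV.
Scaled input = 239.1250 LSBs, so code = 239.
Reconstructed: 1.912 V.
V_in − V_rec = 0.001 V = 1.000 mV.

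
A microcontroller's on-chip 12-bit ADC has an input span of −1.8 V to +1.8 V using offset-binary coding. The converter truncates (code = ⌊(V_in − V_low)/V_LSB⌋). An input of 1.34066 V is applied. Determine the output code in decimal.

With 4096 levels over 3.6 V, one step is 0.879 mV.
Input sits at 3573.373 steps above V_low.
Floor → code 3573.

code 3573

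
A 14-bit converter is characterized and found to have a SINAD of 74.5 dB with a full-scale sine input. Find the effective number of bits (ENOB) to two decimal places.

ENOB = (SINAD − 1.76) / 6.02 = (74.5 − 1.76)/6.02 = 12.083.

12.08 bits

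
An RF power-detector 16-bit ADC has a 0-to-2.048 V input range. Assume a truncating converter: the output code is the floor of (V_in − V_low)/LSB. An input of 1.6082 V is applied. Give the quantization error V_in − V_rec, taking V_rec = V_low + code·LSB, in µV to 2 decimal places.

LSB = 2.048/2^16 = 31.25 µV.
(1.6082 − 0)/3.125e-05 = 51462.4000; ⌊·⌋ gives code 51462.
V_rec = 0 + 51462·3.125e-05 = 1.6081875 V.
Error = 1.6082 − 1.6081875 = 1.25e-05 V = 12.50 µV.

12.50 µV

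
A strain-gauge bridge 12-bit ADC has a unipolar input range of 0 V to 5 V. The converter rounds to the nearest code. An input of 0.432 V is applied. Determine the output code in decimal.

code 354

LSB = 5 V / 4096 = 1.221 mV.
(V_in − V_low)/LSB = (0.432 − 0) / 0.0012207 = 353.894.
So the output code is 354.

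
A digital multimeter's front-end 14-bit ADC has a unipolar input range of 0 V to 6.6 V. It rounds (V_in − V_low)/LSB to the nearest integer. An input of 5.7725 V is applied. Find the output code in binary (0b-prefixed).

code 0b11011111111010 (decimal 14330)

Full-scale span = 6.6 V; LSB = 6.6/2^14 = 402.83 µV.
(5.7725 − 0) / 0.000402832 = 14329.794 LSBs.
So the output code is 14330.
In binary (0b-prefixed): 0b11011111111010.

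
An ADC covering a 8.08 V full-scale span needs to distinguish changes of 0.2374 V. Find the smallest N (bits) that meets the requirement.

Number of steps required ≥ 8.08 V / 0.2374 V = 34.04.
Need 2^N ≥ 34.04; 2^5 = 32, 2^6 = 64.
Minimum N = 6.

6 bits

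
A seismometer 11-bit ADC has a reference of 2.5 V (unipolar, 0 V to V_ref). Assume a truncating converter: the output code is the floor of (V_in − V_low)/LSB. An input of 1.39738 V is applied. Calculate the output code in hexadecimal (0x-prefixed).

code 0x478 (decimal 1144)

LSB = 2.5 V / 2048 = 1.221 mV.
(V_in − V_low)/LSB = (1.39738 − 0) / 0.0012207 = 1144.734.
So the output code is 1144.
In hexadecimal (0x-prefixed): 0x478.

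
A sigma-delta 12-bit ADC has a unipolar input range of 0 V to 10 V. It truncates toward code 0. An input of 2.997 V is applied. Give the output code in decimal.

code 1227

Full-scale span = 10 V; LSB = 10/2^12 = 2.441 mV.
(2.997 − 0) / 0.00244141 = 1227.571 LSBs.
Floor → code 1227.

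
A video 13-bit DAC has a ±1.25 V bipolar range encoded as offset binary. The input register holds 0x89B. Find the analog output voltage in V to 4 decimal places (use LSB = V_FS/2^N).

LSB = 2.5 V / 2^13 = 305.18 µV.
Code 0x89B = 2203 decimal.
V_out = (−1.25) + 2203 × 0.000305176 V = -0.577698 V.

-0.5777 V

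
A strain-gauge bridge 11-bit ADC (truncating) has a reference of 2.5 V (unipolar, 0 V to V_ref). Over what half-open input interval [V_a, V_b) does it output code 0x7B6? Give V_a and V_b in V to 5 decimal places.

[2.40967 V, 2.41089 V)

LSB = 2.5/2^11 = 1.221 mV.
Code 0x7B6 = 1974 decimal.
V_a = V_low + 1974·LSB = 2.40967 V; V_b = V_low + 1975·LSB = 2.41089 V.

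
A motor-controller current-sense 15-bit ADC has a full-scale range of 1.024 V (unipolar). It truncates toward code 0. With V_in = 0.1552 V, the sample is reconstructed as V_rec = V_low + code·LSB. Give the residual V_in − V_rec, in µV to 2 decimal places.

12.50 µV

One LSB is 1.024 V / 32768 = 31.25 µV.
(V_in − V_low)/LSB = (0.1552 − 0)/3.125e-05 = 4966.4000 → code 4966 (floor).
V_rec = 0 + 4966·3.125e-05 = 0.1551875 V.
Error = 0.1552 − 0.1551875 = 1.25e-05 V = 12.50 µV.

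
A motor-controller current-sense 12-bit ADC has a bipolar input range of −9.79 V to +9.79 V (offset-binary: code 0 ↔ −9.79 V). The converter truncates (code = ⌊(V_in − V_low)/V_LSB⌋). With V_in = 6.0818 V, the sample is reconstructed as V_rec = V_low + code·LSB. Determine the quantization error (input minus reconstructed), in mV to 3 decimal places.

Step size: 19.58 V ÷ 2^12 = 4.780 mV.
Scaled input = 3320.2703 LSBs, so code = 3320.
V_rec = (−9.79) + 3320·0.00478027 = 6.0805078 V.
Difference: 0.00129219 V → 1.292 mV.

1.292 mV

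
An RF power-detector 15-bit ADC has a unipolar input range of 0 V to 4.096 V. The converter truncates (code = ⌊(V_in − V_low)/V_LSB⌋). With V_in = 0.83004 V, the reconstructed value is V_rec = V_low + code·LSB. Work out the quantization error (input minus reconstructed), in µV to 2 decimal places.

40.00 µV

LSB = 4.096/2^15 = 125.00 µV.
(V_in − V_low)/LSB = (0.83004 − 0)/0.000125 = 6640.3200 → code 6640 (floor).
V_rec = 0 + 6640·0.000125 = 0.83 V.
Difference: 4e-05 V → 40.00 µV.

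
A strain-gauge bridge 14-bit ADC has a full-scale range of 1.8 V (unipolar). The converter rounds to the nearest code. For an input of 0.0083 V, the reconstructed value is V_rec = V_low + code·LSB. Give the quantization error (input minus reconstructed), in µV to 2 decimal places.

One LSB is 1.8 V / 16384 = 109.86 µV.
Scaled input = 75.5484 LSBs, so code = 76.
V_rec = 0 + 76·0.000109863 = 0.0083496094 V.
Error = 0.0083 − 0.0083496094 = -4.96094e-05 V = -49.61 µV.

-49.61 µV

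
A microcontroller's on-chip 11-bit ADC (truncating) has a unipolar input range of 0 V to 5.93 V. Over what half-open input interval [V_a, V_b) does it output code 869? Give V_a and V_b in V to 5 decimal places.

LSB = 5.93/2^11 = 2.896 mV.
V_a = V_low + 869·LSB = 2.5162 V; V_b = V_low + 870·LSB = 2.51909 V.

[2.51620 V, 2.51909 V)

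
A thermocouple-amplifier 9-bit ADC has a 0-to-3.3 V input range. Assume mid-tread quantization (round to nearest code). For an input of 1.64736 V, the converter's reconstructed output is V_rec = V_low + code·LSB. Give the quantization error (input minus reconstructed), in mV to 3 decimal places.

-2.640 mV

One LSB is 3.3 V / 512 = 6.445 mV.
(V_in − V_low)/LSB = (1.64736 − 0)/0.00644531 = 255.5904 → code 256 (round).
Code 256 maps back to 0 + 256×0.00644531 V = 1.65 V.
Difference: -0.00264 V → -2.640 mV.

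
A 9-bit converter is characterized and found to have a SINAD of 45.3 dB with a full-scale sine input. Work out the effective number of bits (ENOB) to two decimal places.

ENOB = (SINAD − 1.76) / 6.02 = (45.3 − 1.76)/6.02 = 7.233.

7.23 bits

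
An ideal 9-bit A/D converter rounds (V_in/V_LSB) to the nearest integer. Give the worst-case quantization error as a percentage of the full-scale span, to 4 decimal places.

Rounding → worst-case error = ½ LSB = V_FS/2^10, so 100/1024 = 0.0976562 % of full scale.

0.0977 %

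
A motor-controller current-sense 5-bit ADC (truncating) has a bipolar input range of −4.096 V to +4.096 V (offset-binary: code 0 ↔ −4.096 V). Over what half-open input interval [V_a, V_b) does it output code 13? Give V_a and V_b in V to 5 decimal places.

[-0.76800 V, -0.51200 V)

LSB = 8.192/2^5 = 256.000 mV.
V_a = V_low + 13·LSB = -0.768 V; V_b = V_low + 14·LSB = -0.512 V.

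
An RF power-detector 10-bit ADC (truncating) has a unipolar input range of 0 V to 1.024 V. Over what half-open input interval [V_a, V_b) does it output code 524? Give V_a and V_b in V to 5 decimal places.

LSB = 1.024/2^10 = 1.000 mV.
V_a = V_low + 524·LSB = 0.524 V; V_b = V_low + 525·LSB = 0.525 V.

[0.52400 V, 0.52500 V)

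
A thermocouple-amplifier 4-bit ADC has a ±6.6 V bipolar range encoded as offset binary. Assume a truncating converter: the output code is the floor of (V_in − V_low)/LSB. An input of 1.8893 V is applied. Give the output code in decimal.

With 16 levels over 13.2 V, one step is 0.8250 V.
(1.8893 − (−6.6)) / 0.825 = 10.290 LSBs.
⌊·⌋(10.290) = 10.

code 10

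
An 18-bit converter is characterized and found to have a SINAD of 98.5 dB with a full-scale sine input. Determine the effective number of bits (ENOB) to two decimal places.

16.07 bits

ENOB = (SINAD − 1.76) / 6.02 = (98.5 − 1.76)/6.02 = 16.070.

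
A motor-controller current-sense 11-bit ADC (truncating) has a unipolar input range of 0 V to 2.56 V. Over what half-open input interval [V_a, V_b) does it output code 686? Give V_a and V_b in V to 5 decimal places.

LSB = 2.56/2^11 = 1.250 mV.
V_a = V_low + 686·LSB = 0.8575 V; V_b = V_low + 687·LSB = 0.85875 V.

[0.85750 V, 0.85875 V)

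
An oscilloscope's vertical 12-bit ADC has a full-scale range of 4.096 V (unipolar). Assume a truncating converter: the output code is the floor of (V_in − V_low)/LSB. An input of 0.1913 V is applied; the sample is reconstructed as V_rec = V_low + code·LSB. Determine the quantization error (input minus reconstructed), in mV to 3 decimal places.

LSB = 4.096/2^12 = 1.000 mV.
(V_in − V_low)/LSB = (0.1913 − 0)/0.001 = 191.3000 → code 191 (floor).
Code 191 maps back to 0 + 191×0.001 V = 0.191 V.
Difference: 0.0003 V → 0.300 mV.

0.300 mV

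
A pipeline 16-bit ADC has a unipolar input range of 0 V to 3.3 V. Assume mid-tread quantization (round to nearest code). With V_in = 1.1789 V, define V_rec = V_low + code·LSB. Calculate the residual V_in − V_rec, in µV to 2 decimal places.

LSB = 3.3/2^16 = 50.35 µV.
(V_in − V_low)/LSB = (1.1789 − 0)/5.0354e-05 = 23412.2395 → code 23412 (round).
Code 23412 maps back to 0 + 23412×5.0354e-05 V = 1.1788879 V.
Error = 1.1789 − 1.1788879 = 1.20605e-05 V = 12.06 µV.

12.06 µV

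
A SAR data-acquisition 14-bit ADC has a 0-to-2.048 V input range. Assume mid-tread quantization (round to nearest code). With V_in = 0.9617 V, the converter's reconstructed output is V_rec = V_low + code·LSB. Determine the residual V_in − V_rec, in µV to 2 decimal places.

-50.00 µV

Step size: 2.048 V ÷ 2^14 = 125.00 µV.
(0.9617 − 0)/0.000125 = 7693.6000; round gives code 7694.
Code 7694 maps back to 0 + 7694×0.000125 V = 0.96175 V.
V_in − V_rec = -5e-05 V = -50.00 µV.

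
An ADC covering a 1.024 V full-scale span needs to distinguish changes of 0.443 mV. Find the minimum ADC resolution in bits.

12 bits

Number of steps required ≥ 1.024 V / 0.443 mV = 2311.51.
Need 2^N ≥ 2311.51; 2^11 = 2048, 2^12 = 4096.
Minimum N = 12.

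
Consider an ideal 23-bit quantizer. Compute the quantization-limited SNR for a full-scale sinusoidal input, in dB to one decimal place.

SNR ≈ 6.02·N + 1.76 dB = 6.02·23 + 1.76 = 140.22 dB.

140.2 dB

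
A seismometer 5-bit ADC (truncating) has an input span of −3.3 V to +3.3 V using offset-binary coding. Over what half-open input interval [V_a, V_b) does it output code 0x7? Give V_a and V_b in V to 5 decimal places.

LSB = 6.6/2^5 = 206.250 mV.
Code 0x7 = 7 decimal.
V_a = V_low + 7·LSB = -1.85625 V; V_b = V_low + 8·LSB = -1.65 V.

[-1.85625 V, -1.65000 V)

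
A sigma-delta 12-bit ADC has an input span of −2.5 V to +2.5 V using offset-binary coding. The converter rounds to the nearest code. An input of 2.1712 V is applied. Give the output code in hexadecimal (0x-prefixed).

code 0xEF3 (decimal 3827)

Full-scale span = 5 V; LSB = 5/2^12 = 1.221 mV.
Input sits at 3826.647 steps above V_low.
round(3826.647) = 3827.
In hexadecimal (0x-prefixed): 0xEF3.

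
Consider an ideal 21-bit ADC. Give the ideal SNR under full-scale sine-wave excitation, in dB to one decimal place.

128.2 dB

SNR ≈ 6.02·N + 1.76 dB = 6.02·21 + 1.76 = 128.18 dB.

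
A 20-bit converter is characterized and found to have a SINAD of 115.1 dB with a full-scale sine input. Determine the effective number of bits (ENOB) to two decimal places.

ENOB = (SINAD − 1.76) / 6.02 = (115.1 − 1.76)/6.02 = 18.827.

18.83 bits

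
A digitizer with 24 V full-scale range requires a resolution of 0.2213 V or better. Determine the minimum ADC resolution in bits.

7 bits

Number of steps required ≥ 24 V / 0.2213 V = 108.45.
Need 2^N ≥ 108.45; 2^6 = 64, 2^7 = 128.
Minimum N = 7.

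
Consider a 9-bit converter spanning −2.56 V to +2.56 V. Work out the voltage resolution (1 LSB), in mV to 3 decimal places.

10.000 mV

Full-scale span = 5.12 V.
LSB = 5.12 / 2^9 = 5.12 / 512 = 0.01 V = 10.000 mV.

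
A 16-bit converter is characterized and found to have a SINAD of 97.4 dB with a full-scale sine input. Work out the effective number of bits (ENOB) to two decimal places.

15.89 bits

ENOB = (SINAD − 1.76) / 6.02 = (97.4 − 1.76)/6.02 = 15.887.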